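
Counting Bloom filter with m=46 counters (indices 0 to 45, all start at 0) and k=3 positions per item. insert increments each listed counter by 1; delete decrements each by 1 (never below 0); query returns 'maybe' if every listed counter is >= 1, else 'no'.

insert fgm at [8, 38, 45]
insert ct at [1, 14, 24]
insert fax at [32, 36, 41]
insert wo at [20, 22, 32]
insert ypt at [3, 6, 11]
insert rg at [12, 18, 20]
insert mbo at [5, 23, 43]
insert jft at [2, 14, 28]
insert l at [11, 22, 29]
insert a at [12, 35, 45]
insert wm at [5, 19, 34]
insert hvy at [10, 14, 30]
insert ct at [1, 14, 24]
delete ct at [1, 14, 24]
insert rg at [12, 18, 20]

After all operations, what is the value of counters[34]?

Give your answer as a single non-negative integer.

Answer: 1

Derivation:
Step 1: insert fgm at [8, 38, 45] -> counters=[0,0,0,0,0,0,0,0,1,0,0,0,0,0,0,0,0,0,0,0,0,0,0,0,0,0,0,0,0,0,0,0,0,0,0,0,0,0,1,0,0,0,0,0,0,1]
Step 2: insert ct at [1, 14, 24] -> counters=[0,1,0,0,0,0,0,0,1,0,0,0,0,0,1,0,0,0,0,0,0,0,0,0,1,0,0,0,0,0,0,0,0,0,0,0,0,0,1,0,0,0,0,0,0,1]
Step 3: insert fax at [32, 36, 41] -> counters=[0,1,0,0,0,0,0,0,1,0,0,0,0,0,1,0,0,0,0,0,0,0,0,0,1,0,0,0,0,0,0,0,1,0,0,0,1,0,1,0,0,1,0,0,0,1]
Step 4: insert wo at [20, 22, 32] -> counters=[0,1,0,0,0,0,0,0,1,0,0,0,0,0,1,0,0,0,0,0,1,0,1,0,1,0,0,0,0,0,0,0,2,0,0,0,1,0,1,0,0,1,0,0,0,1]
Step 5: insert ypt at [3, 6, 11] -> counters=[0,1,0,1,0,0,1,0,1,0,0,1,0,0,1,0,0,0,0,0,1,0,1,0,1,0,0,0,0,0,0,0,2,0,0,0,1,0,1,0,0,1,0,0,0,1]
Step 6: insert rg at [12, 18, 20] -> counters=[0,1,0,1,0,0,1,0,1,0,0,1,1,0,1,0,0,0,1,0,2,0,1,0,1,0,0,0,0,0,0,0,2,0,0,0,1,0,1,0,0,1,0,0,0,1]
Step 7: insert mbo at [5, 23, 43] -> counters=[0,1,0,1,0,1,1,0,1,0,0,1,1,0,1,0,0,0,1,0,2,0,1,1,1,0,0,0,0,0,0,0,2,0,0,0,1,0,1,0,0,1,0,1,0,1]
Step 8: insert jft at [2, 14, 28] -> counters=[0,1,1,1,0,1,1,0,1,0,0,1,1,0,2,0,0,0,1,0,2,0,1,1,1,0,0,0,1,0,0,0,2,0,0,0,1,0,1,0,0,1,0,1,0,1]
Step 9: insert l at [11, 22, 29] -> counters=[0,1,1,1,0,1,1,0,1,0,0,2,1,0,2,0,0,0,1,0,2,0,2,1,1,0,0,0,1,1,0,0,2,0,0,0,1,0,1,0,0,1,0,1,0,1]
Step 10: insert a at [12, 35, 45] -> counters=[0,1,1,1,0,1,1,0,1,0,0,2,2,0,2,0,0,0,1,0,2,0,2,1,1,0,0,0,1,1,0,0,2,0,0,1,1,0,1,0,0,1,0,1,0,2]
Step 11: insert wm at [5, 19, 34] -> counters=[0,1,1,1,0,2,1,0,1,0,0,2,2,0,2,0,0,0,1,1,2,0,2,1,1,0,0,0,1,1,0,0,2,0,1,1,1,0,1,0,0,1,0,1,0,2]
Step 12: insert hvy at [10, 14, 30] -> counters=[0,1,1,1,0,2,1,0,1,0,1,2,2,0,3,0,0,0,1,1,2,0,2,1,1,0,0,0,1,1,1,0,2,0,1,1,1,0,1,0,0,1,0,1,0,2]
Step 13: insert ct at [1, 14, 24] -> counters=[0,2,1,1,0,2,1,0,1,0,1,2,2,0,4,0,0,0,1,1,2,0,2,1,2,0,0,0,1,1,1,0,2,0,1,1,1,0,1,0,0,1,0,1,0,2]
Step 14: delete ct at [1, 14, 24] -> counters=[0,1,1,1,0,2,1,0,1,0,1,2,2,0,3,0,0,0,1,1,2,0,2,1,1,0,0,0,1,1,1,0,2,0,1,1,1,0,1,0,0,1,0,1,0,2]
Step 15: insert rg at [12, 18, 20] -> counters=[0,1,1,1,0,2,1,0,1,0,1,2,3,0,3,0,0,0,2,1,3,0,2,1,1,0,0,0,1,1,1,0,2,0,1,1,1,0,1,0,0,1,0,1,0,2]
Final counters=[0,1,1,1,0,2,1,0,1,0,1,2,3,0,3,0,0,0,2,1,3,0,2,1,1,0,0,0,1,1,1,0,2,0,1,1,1,0,1,0,0,1,0,1,0,2] -> counters[34]=1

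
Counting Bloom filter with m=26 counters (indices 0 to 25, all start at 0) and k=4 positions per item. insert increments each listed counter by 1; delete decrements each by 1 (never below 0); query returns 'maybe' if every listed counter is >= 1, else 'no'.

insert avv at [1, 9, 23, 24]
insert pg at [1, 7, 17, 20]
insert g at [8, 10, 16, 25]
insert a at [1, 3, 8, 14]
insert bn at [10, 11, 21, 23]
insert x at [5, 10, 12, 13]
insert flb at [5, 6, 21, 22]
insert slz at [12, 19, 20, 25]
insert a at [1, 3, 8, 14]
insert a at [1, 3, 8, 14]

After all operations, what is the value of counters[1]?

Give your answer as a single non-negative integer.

Answer: 5

Derivation:
Step 1: insert avv at [1, 9, 23, 24] -> counters=[0,1,0,0,0,0,0,0,0,1,0,0,0,0,0,0,0,0,0,0,0,0,0,1,1,0]
Step 2: insert pg at [1, 7, 17, 20] -> counters=[0,2,0,0,0,0,0,1,0,1,0,0,0,0,0,0,0,1,0,0,1,0,0,1,1,0]
Step 3: insert g at [8, 10, 16, 25] -> counters=[0,2,0,0,0,0,0,1,1,1,1,0,0,0,0,0,1,1,0,0,1,0,0,1,1,1]
Step 4: insert a at [1, 3, 8, 14] -> counters=[0,3,0,1,0,0,0,1,2,1,1,0,0,0,1,0,1,1,0,0,1,0,0,1,1,1]
Step 5: insert bn at [10, 11, 21, 23] -> counters=[0,3,0,1,0,0,0,1,2,1,2,1,0,0,1,0,1,1,0,0,1,1,0,2,1,1]
Step 6: insert x at [5, 10, 12, 13] -> counters=[0,3,0,1,0,1,0,1,2,1,3,1,1,1,1,0,1,1,0,0,1,1,0,2,1,1]
Step 7: insert flb at [5, 6, 21, 22] -> counters=[0,3,0,1,0,2,1,1,2,1,3,1,1,1,1,0,1,1,0,0,1,2,1,2,1,1]
Step 8: insert slz at [12, 19, 20, 25] -> counters=[0,3,0,1,0,2,1,1,2,1,3,1,2,1,1,0,1,1,0,1,2,2,1,2,1,2]
Step 9: insert a at [1, 3, 8, 14] -> counters=[0,4,0,2,0,2,1,1,3,1,3,1,2,1,2,0,1,1,0,1,2,2,1,2,1,2]
Step 10: insert a at [1, 3, 8, 14] -> counters=[0,5,0,3,0,2,1,1,4,1,3,1,2,1,3,0,1,1,0,1,2,2,1,2,1,2]
Final counters=[0,5,0,3,0,2,1,1,4,1,3,1,2,1,3,0,1,1,0,1,2,2,1,2,1,2] -> counters[1]=5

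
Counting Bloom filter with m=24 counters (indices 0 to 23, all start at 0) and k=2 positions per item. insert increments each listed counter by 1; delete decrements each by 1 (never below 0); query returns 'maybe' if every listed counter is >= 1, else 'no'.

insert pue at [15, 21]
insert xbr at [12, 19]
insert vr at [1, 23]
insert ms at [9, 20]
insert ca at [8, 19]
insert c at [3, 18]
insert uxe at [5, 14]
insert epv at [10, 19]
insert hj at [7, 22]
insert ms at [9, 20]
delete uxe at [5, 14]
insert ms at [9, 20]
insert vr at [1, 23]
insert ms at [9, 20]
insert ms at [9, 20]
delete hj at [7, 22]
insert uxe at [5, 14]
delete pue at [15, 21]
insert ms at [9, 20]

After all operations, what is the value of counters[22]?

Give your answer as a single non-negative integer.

Answer: 0

Derivation:
Step 1: insert pue at [15, 21] -> counters=[0,0,0,0,0,0,0,0,0,0,0,0,0,0,0,1,0,0,0,0,0,1,0,0]
Step 2: insert xbr at [12, 19] -> counters=[0,0,0,0,0,0,0,0,0,0,0,0,1,0,0,1,0,0,0,1,0,1,0,0]
Step 3: insert vr at [1, 23] -> counters=[0,1,0,0,0,0,0,0,0,0,0,0,1,0,0,1,0,0,0,1,0,1,0,1]
Step 4: insert ms at [9, 20] -> counters=[0,1,0,0,0,0,0,0,0,1,0,0,1,0,0,1,0,0,0,1,1,1,0,1]
Step 5: insert ca at [8, 19] -> counters=[0,1,0,0,0,0,0,0,1,1,0,0,1,0,0,1,0,0,0,2,1,1,0,1]
Step 6: insert c at [3, 18] -> counters=[0,1,0,1,0,0,0,0,1,1,0,0,1,0,0,1,0,0,1,2,1,1,0,1]
Step 7: insert uxe at [5, 14] -> counters=[0,1,0,1,0,1,0,0,1,1,0,0,1,0,1,1,0,0,1,2,1,1,0,1]
Step 8: insert epv at [10, 19] -> counters=[0,1,0,1,0,1,0,0,1,1,1,0,1,0,1,1,0,0,1,3,1,1,0,1]
Step 9: insert hj at [7, 22] -> counters=[0,1,0,1,0,1,0,1,1,1,1,0,1,0,1,1,0,0,1,3,1,1,1,1]
Step 10: insert ms at [9, 20] -> counters=[0,1,0,1,0,1,0,1,1,2,1,0,1,0,1,1,0,0,1,3,2,1,1,1]
Step 11: delete uxe at [5, 14] -> counters=[0,1,0,1,0,0,0,1,1,2,1,0,1,0,0,1,0,0,1,3,2,1,1,1]
Step 12: insert ms at [9, 20] -> counters=[0,1,0,1,0,0,0,1,1,3,1,0,1,0,0,1,0,0,1,3,3,1,1,1]
Step 13: insert vr at [1, 23] -> counters=[0,2,0,1,0,0,0,1,1,3,1,0,1,0,0,1,0,0,1,3,3,1,1,2]
Step 14: insert ms at [9, 20] -> counters=[0,2,0,1,0,0,0,1,1,4,1,0,1,0,0,1,0,0,1,3,4,1,1,2]
Step 15: insert ms at [9, 20] -> counters=[0,2,0,1,0,0,0,1,1,5,1,0,1,0,0,1,0,0,1,3,5,1,1,2]
Step 16: delete hj at [7, 22] -> counters=[0,2,0,1,0,0,0,0,1,5,1,0,1,0,0,1,0,0,1,3,5,1,0,2]
Step 17: insert uxe at [5, 14] -> counters=[0,2,0,1,0,1,0,0,1,5,1,0,1,0,1,1,0,0,1,3,5,1,0,2]
Step 18: delete pue at [15, 21] -> counters=[0,2,0,1,0,1,0,0,1,5,1,0,1,0,1,0,0,0,1,3,5,0,0,2]
Step 19: insert ms at [9, 20] -> counters=[0,2,0,1,0,1,0,0,1,6,1,0,1,0,1,0,0,0,1,3,6,0,0,2]
Final counters=[0,2,0,1,0,1,0,0,1,6,1,0,1,0,1,0,0,0,1,3,6,0,0,2] -> counters[22]=0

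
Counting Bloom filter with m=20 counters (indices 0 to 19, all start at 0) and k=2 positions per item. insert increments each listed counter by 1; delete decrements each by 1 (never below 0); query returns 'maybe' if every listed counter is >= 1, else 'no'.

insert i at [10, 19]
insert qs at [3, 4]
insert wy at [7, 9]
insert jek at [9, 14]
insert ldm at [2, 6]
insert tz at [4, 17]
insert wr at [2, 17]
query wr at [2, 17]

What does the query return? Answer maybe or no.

Answer: maybe

Derivation:
Step 1: insert i at [10, 19] -> counters=[0,0,0,0,0,0,0,0,0,0,1,0,0,0,0,0,0,0,0,1]
Step 2: insert qs at [3, 4] -> counters=[0,0,0,1,1,0,0,0,0,0,1,0,0,0,0,0,0,0,0,1]
Step 3: insert wy at [7, 9] -> counters=[0,0,0,1,1,0,0,1,0,1,1,0,0,0,0,0,0,0,0,1]
Step 4: insert jek at [9, 14] -> counters=[0,0,0,1,1,0,0,1,0,2,1,0,0,0,1,0,0,0,0,1]
Step 5: insert ldm at [2, 6] -> counters=[0,0,1,1,1,0,1,1,0,2,1,0,0,0,1,0,0,0,0,1]
Step 6: insert tz at [4, 17] -> counters=[0,0,1,1,2,0,1,1,0,2,1,0,0,0,1,0,0,1,0,1]
Step 7: insert wr at [2, 17] -> counters=[0,0,2,1,2,0,1,1,0,2,1,0,0,0,1,0,0,2,0,1]
Query wr: check counters[2]=2 counters[17]=2 -> maybe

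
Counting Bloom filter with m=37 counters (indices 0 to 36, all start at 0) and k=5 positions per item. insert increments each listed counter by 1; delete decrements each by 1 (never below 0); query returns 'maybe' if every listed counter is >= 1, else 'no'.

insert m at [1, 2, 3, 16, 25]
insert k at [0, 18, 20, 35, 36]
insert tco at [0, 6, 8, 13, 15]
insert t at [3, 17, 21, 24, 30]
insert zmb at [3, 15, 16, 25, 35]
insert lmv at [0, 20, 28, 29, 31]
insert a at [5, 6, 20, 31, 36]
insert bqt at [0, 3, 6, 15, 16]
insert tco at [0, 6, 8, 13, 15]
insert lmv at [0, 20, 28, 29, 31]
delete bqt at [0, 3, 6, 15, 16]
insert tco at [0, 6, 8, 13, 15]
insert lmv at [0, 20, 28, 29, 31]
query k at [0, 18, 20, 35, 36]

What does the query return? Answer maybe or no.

Answer: maybe

Derivation:
Step 1: insert m at [1, 2, 3, 16, 25] -> counters=[0,1,1,1,0,0,0,0,0,0,0,0,0,0,0,0,1,0,0,0,0,0,0,0,0,1,0,0,0,0,0,0,0,0,0,0,0]
Step 2: insert k at [0, 18, 20, 35, 36] -> counters=[1,1,1,1,0,0,0,0,0,0,0,0,0,0,0,0,1,0,1,0,1,0,0,0,0,1,0,0,0,0,0,0,0,0,0,1,1]
Step 3: insert tco at [0, 6, 8, 13, 15] -> counters=[2,1,1,1,0,0,1,0,1,0,0,0,0,1,0,1,1,0,1,0,1,0,0,0,0,1,0,0,0,0,0,0,0,0,0,1,1]
Step 4: insert t at [3, 17, 21, 24, 30] -> counters=[2,1,1,2,0,0,1,0,1,0,0,0,0,1,0,1,1,1,1,0,1,1,0,0,1,1,0,0,0,0,1,0,0,0,0,1,1]
Step 5: insert zmb at [3, 15, 16, 25, 35] -> counters=[2,1,1,3,0,0,1,0,1,0,0,0,0,1,0,2,2,1,1,0,1,1,0,0,1,2,0,0,0,0,1,0,0,0,0,2,1]
Step 6: insert lmv at [0, 20, 28, 29, 31] -> counters=[3,1,1,3,0,0,1,0,1,0,0,0,0,1,0,2,2,1,1,0,2,1,0,0,1,2,0,0,1,1,1,1,0,0,0,2,1]
Step 7: insert a at [5, 6, 20, 31, 36] -> counters=[3,1,1,3,0,1,2,0,1,0,0,0,0,1,0,2,2,1,1,0,3,1,0,0,1,2,0,0,1,1,1,2,0,0,0,2,2]
Step 8: insert bqt at [0, 3, 6, 15, 16] -> counters=[4,1,1,4,0,1,3,0,1,0,0,0,0,1,0,3,3,1,1,0,3,1,0,0,1,2,0,0,1,1,1,2,0,0,0,2,2]
Step 9: insert tco at [0, 6, 8, 13, 15] -> counters=[5,1,1,4,0,1,4,0,2,0,0,0,0,2,0,4,3,1,1,0,3,1,0,0,1,2,0,0,1,1,1,2,0,0,0,2,2]
Step 10: insert lmv at [0, 20, 28, 29, 31] -> counters=[6,1,1,4,0,1,4,0,2,0,0,0,0,2,0,4,3,1,1,0,4,1,0,0,1,2,0,0,2,2,1,3,0,0,0,2,2]
Step 11: delete bqt at [0, 3, 6, 15, 16] -> counters=[5,1,1,3,0,1,3,0,2,0,0,0,0,2,0,3,2,1,1,0,4,1,0,0,1,2,0,0,2,2,1,3,0,0,0,2,2]
Step 12: insert tco at [0, 6, 8, 13, 15] -> counters=[6,1,1,3,0,1,4,0,3,0,0,0,0,3,0,4,2,1,1,0,4,1,0,0,1,2,0,0,2,2,1,3,0,0,0,2,2]
Step 13: insert lmv at [0, 20, 28, 29, 31] -> counters=[7,1,1,3,0,1,4,0,3,0,0,0,0,3,0,4,2,1,1,0,5,1,0,0,1,2,0,0,3,3,1,4,0,0,0,2,2]
Query k: check counters[0]=7 counters[18]=1 counters[20]=5 counters[35]=2 counters[36]=2 -> maybe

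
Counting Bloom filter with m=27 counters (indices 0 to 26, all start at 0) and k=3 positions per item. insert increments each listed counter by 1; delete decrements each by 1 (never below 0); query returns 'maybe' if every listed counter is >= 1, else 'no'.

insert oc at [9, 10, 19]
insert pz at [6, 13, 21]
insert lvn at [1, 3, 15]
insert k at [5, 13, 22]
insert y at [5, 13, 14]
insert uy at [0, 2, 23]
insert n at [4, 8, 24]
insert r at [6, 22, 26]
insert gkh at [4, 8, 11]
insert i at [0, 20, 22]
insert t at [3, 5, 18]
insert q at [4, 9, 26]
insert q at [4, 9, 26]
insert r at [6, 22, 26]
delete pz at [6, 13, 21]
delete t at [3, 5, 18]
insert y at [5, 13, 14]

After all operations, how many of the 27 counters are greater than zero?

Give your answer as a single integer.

Answer: 20

Derivation:
Step 1: insert oc at [9, 10, 19] -> counters=[0,0,0,0,0,0,0,0,0,1,1,0,0,0,0,0,0,0,0,1,0,0,0,0,0,0,0]
Step 2: insert pz at [6, 13, 21] -> counters=[0,0,0,0,0,0,1,0,0,1,1,0,0,1,0,0,0,0,0,1,0,1,0,0,0,0,0]
Step 3: insert lvn at [1, 3, 15] -> counters=[0,1,0,1,0,0,1,0,0,1,1,0,0,1,0,1,0,0,0,1,0,1,0,0,0,0,0]
Step 4: insert k at [5, 13, 22] -> counters=[0,1,0,1,0,1,1,0,0,1,1,0,0,2,0,1,0,0,0,1,0,1,1,0,0,0,0]
Step 5: insert y at [5, 13, 14] -> counters=[0,1,0,1,0,2,1,0,0,1,1,0,0,3,1,1,0,0,0,1,0,1,1,0,0,0,0]
Step 6: insert uy at [0, 2, 23] -> counters=[1,1,1,1,0,2,1,0,0,1,1,0,0,3,1,1,0,0,0,1,0,1,1,1,0,0,0]
Step 7: insert n at [4, 8, 24] -> counters=[1,1,1,1,1,2,1,0,1,1,1,0,0,3,1,1,0,0,0,1,0,1,1,1,1,0,0]
Step 8: insert r at [6, 22, 26] -> counters=[1,1,1,1,1,2,2,0,1,1,1,0,0,3,1,1,0,0,0,1,0,1,2,1,1,0,1]
Step 9: insert gkh at [4, 8, 11] -> counters=[1,1,1,1,2,2,2,0,2,1,1,1,0,3,1,1,0,0,0,1,0,1,2,1,1,0,1]
Step 10: insert i at [0, 20, 22] -> counters=[2,1,1,1,2,2,2,0,2,1,1,1,0,3,1,1,0,0,0,1,1,1,3,1,1,0,1]
Step 11: insert t at [3, 5, 18] -> counters=[2,1,1,2,2,3,2,0,2,1,1,1,0,3,1,1,0,0,1,1,1,1,3,1,1,0,1]
Step 12: insert q at [4, 9, 26] -> counters=[2,1,1,2,3,3,2,0,2,2,1,1,0,3,1,1,0,0,1,1,1,1,3,1,1,0,2]
Step 13: insert q at [4, 9, 26] -> counters=[2,1,1,2,4,3,2,0,2,3,1,1,0,3,1,1,0,0,1,1,1,1,3,1,1,0,3]
Step 14: insert r at [6, 22, 26] -> counters=[2,1,1,2,4,3,3,0,2,3,1,1,0,3,1,1,0,0,1,1,1,1,4,1,1,0,4]
Step 15: delete pz at [6, 13, 21] -> counters=[2,1,1,2,4,3,2,0,2,3,1,1,0,2,1,1,0,0,1,1,1,0,4,1,1,0,4]
Step 16: delete t at [3, 5, 18] -> counters=[2,1,1,1,4,2,2,0,2,3,1,1,0,2,1,1,0,0,0,1,1,0,4,1,1,0,4]
Step 17: insert y at [5, 13, 14] -> counters=[2,1,1,1,4,3,2,0,2,3,1,1,0,3,2,1,0,0,0,1,1,0,4,1,1,0,4]
Final counters=[2,1,1,1,4,3,2,0,2,3,1,1,0,3,2,1,0,0,0,1,1,0,4,1,1,0,4] -> 20 nonzero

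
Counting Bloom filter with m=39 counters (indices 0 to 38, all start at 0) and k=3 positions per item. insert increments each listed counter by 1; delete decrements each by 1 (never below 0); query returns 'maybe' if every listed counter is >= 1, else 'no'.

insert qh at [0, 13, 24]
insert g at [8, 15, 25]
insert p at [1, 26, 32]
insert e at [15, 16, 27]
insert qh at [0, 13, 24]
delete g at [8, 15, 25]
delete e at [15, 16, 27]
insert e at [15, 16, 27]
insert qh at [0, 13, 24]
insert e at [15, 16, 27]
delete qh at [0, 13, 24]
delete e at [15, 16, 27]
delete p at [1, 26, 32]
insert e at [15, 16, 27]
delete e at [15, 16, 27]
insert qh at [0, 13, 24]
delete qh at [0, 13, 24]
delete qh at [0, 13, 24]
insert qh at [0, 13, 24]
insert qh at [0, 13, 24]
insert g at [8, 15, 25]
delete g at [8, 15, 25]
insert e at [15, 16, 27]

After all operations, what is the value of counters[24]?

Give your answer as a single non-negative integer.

Step 1: insert qh at [0, 13, 24] -> counters=[1,0,0,0,0,0,0,0,0,0,0,0,0,1,0,0,0,0,0,0,0,0,0,0,1,0,0,0,0,0,0,0,0,0,0,0,0,0,0]
Step 2: insert g at [8, 15, 25] -> counters=[1,0,0,0,0,0,0,0,1,0,0,0,0,1,0,1,0,0,0,0,0,0,0,0,1,1,0,0,0,0,0,0,0,0,0,0,0,0,0]
Step 3: insert p at [1, 26, 32] -> counters=[1,1,0,0,0,0,0,0,1,0,0,0,0,1,0,1,0,0,0,0,0,0,0,0,1,1,1,0,0,0,0,0,1,0,0,0,0,0,0]
Step 4: insert e at [15, 16, 27] -> counters=[1,1,0,0,0,0,0,0,1,0,0,0,0,1,0,2,1,0,0,0,0,0,0,0,1,1,1,1,0,0,0,0,1,0,0,0,0,0,0]
Step 5: insert qh at [0, 13, 24] -> counters=[2,1,0,0,0,0,0,0,1,0,0,0,0,2,0,2,1,0,0,0,0,0,0,0,2,1,1,1,0,0,0,0,1,0,0,0,0,0,0]
Step 6: delete g at [8, 15, 25] -> counters=[2,1,0,0,0,0,0,0,0,0,0,0,0,2,0,1,1,0,0,0,0,0,0,0,2,0,1,1,0,0,0,0,1,0,0,0,0,0,0]
Step 7: delete e at [15, 16, 27] -> counters=[2,1,0,0,0,0,0,0,0,0,0,0,0,2,0,0,0,0,0,0,0,0,0,0,2,0,1,0,0,0,0,0,1,0,0,0,0,0,0]
Step 8: insert e at [15, 16, 27] -> counters=[2,1,0,0,0,0,0,0,0,0,0,0,0,2,0,1,1,0,0,0,0,0,0,0,2,0,1,1,0,0,0,0,1,0,0,0,0,0,0]
Step 9: insert qh at [0, 13, 24] -> counters=[3,1,0,0,0,0,0,0,0,0,0,0,0,3,0,1,1,0,0,0,0,0,0,0,3,0,1,1,0,0,0,0,1,0,0,0,0,0,0]
Step 10: insert e at [15, 16, 27] -> counters=[3,1,0,0,0,0,0,0,0,0,0,0,0,3,0,2,2,0,0,0,0,0,0,0,3,0,1,2,0,0,0,0,1,0,0,0,0,0,0]
Step 11: delete qh at [0, 13, 24] -> counters=[2,1,0,0,0,0,0,0,0,0,0,0,0,2,0,2,2,0,0,0,0,0,0,0,2,0,1,2,0,0,0,0,1,0,0,0,0,0,0]
Step 12: delete e at [15, 16, 27] -> counters=[2,1,0,0,0,0,0,0,0,0,0,0,0,2,0,1,1,0,0,0,0,0,0,0,2,0,1,1,0,0,0,0,1,0,0,0,0,0,0]
Step 13: delete p at [1, 26, 32] -> counters=[2,0,0,0,0,0,0,0,0,0,0,0,0,2,0,1,1,0,0,0,0,0,0,0,2,0,0,1,0,0,0,0,0,0,0,0,0,0,0]
Step 14: insert e at [15, 16, 27] -> counters=[2,0,0,0,0,0,0,0,0,0,0,0,0,2,0,2,2,0,0,0,0,0,0,0,2,0,0,2,0,0,0,0,0,0,0,0,0,0,0]
Step 15: delete e at [15, 16, 27] -> counters=[2,0,0,0,0,0,0,0,0,0,0,0,0,2,0,1,1,0,0,0,0,0,0,0,2,0,0,1,0,0,0,0,0,0,0,0,0,0,0]
Step 16: insert qh at [0, 13, 24] -> counters=[3,0,0,0,0,0,0,0,0,0,0,0,0,3,0,1,1,0,0,0,0,0,0,0,3,0,0,1,0,0,0,0,0,0,0,0,0,0,0]
Step 17: delete qh at [0, 13, 24] -> counters=[2,0,0,0,0,0,0,0,0,0,0,0,0,2,0,1,1,0,0,0,0,0,0,0,2,0,0,1,0,0,0,0,0,0,0,0,0,0,0]
Step 18: delete qh at [0, 13, 24] -> counters=[1,0,0,0,0,0,0,0,0,0,0,0,0,1,0,1,1,0,0,0,0,0,0,0,1,0,0,1,0,0,0,0,0,0,0,0,0,0,0]
Step 19: insert qh at [0, 13, 24] -> counters=[2,0,0,0,0,0,0,0,0,0,0,0,0,2,0,1,1,0,0,0,0,0,0,0,2,0,0,1,0,0,0,0,0,0,0,0,0,0,0]
Step 20: insert qh at [0, 13, 24] -> counters=[3,0,0,0,0,0,0,0,0,0,0,0,0,3,0,1,1,0,0,0,0,0,0,0,3,0,0,1,0,0,0,0,0,0,0,0,0,0,0]
Step 21: insert g at [8, 15, 25] -> counters=[3,0,0,0,0,0,0,0,1,0,0,0,0,3,0,2,1,0,0,0,0,0,0,0,3,1,0,1,0,0,0,0,0,0,0,0,0,0,0]
Step 22: delete g at [8, 15, 25] -> counters=[3,0,0,0,0,0,0,0,0,0,0,0,0,3,0,1,1,0,0,0,0,0,0,0,3,0,0,1,0,0,0,0,0,0,0,0,0,0,0]
Step 23: insert e at [15, 16, 27] -> counters=[3,0,0,0,0,0,0,0,0,0,0,0,0,3,0,2,2,0,0,0,0,0,0,0,3,0,0,2,0,0,0,0,0,0,0,0,0,0,0]
Final counters=[3,0,0,0,0,0,0,0,0,0,0,0,0,3,0,2,2,0,0,0,0,0,0,0,3,0,0,2,0,0,0,0,0,0,0,0,0,0,0] -> counters[24]=3

Answer: 3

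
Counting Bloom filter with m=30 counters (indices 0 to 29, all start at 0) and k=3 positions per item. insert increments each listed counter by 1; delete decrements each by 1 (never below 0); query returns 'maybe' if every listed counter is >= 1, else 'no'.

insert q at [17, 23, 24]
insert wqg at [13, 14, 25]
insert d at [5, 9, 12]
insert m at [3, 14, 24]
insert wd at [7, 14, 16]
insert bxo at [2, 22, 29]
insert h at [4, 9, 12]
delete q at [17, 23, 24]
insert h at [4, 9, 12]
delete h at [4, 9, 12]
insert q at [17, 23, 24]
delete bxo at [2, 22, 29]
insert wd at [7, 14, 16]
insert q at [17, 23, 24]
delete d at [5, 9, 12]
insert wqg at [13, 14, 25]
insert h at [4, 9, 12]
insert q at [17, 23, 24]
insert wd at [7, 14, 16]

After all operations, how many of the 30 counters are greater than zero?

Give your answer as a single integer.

Step 1: insert q at [17, 23, 24] -> counters=[0,0,0,0,0,0,0,0,0,0,0,0,0,0,0,0,0,1,0,0,0,0,0,1,1,0,0,0,0,0]
Step 2: insert wqg at [13, 14, 25] -> counters=[0,0,0,0,0,0,0,0,0,0,0,0,0,1,1,0,0,1,0,0,0,0,0,1,1,1,0,0,0,0]
Step 3: insert d at [5, 9, 12] -> counters=[0,0,0,0,0,1,0,0,0,1,0,0,1,1,1,0,0,1,0,0,0,0,0,1,1,1,0,0,0,0]
Step 4: insert m at [3, 14, 24] -> counters=[0,0,0,1,0,1,0,0,0,1,0,0,1,1,2,0,0,1,0,0,0,0,0,1,2,1,0,0,0,0]
Step 5: insert wd at [7, 14, 16] -> counters=[0,0,0,1,0,1,0,1,0,1,0,0,1,1,3,0,1,1,0,0,0,0,0,1,2,1,0,0,0,0]
Step 6: insert bxo at [2, 22, 29] -> counters=[0,0,1,1,0,1,0,1,0,1,0,0,1,1,3,0,1,1,0,0,0,0,1,1,2,1,0,0,0,1]
Step 7: insert h at [4, 9, 12] -> counters=[0,0,1,1,1,1,0,1,0,2,0,0,2,1,3,0,1,1,0,0,0,0,1,1,2,1,0,0,0,1]
Step 8: delete q at [17, 23, 24] -> counters=[0,0,1,1,1,1,0,1,0,2,0,0,2,1,3,0,1,0,0,0,0,0,1,0,1,1,0,0,0,1]
Step 9: insert h at [4, 9, 12] -> counters=[0,0,1,1,2,1,0,1,0,3,0,0,3,1,3,0,1,0,0,0,0,0,1,0,1,1,0,0,0,1]
Step 10: delete h at [4, 9, 12] -> counters=[0,0,1,1,1,1,0,1,0,2,0,0,2,1,3,0,1,0,0,0,0,0,1,0,1,1,0,0,0,1]
Step 11: insert q at [17, 23, 24] -> counters=[0,0,1,1,1,1,0,1,0,2,0,0,2,1,3,0,1,1,0,0,0,0,1,1,2,1,0,0,0,1]
Step 12: delete bxo at [2, 22, 29] -> counters=[0,0,0,1,1,1,0,1,0,2,0,0,2,1,3,0,1,1,0,0,0,0,0,1,2,1,0,0,0,0]
Step 13: insert wd at [7, 14, 16] -> counters=[0,0,0,1,1,1,0,2,0,2,0,0,2,1,4,0,2,1,0,0,0,0,0,1,2,1,0,0,0,0]
Step 14: insert q at [17, 23, 24] -> counters=[0,0,0,1,1,1,0,2,0,2,0,0,2,1,4,0,2,2,0,0,0,0,0,2,3,1,0,0,0,0]
Step 15: delete d at [5, 9, 12] -> counters=[0,0,0,1,1,0,0,2,0,1,0,0,1,1,4,0,2,2,0,0,0,0,0,2,3,1,0,0,0,0]
Step 16: insert wqg at [13, 14, 25] -> counters=[0,0,0,1,1,0,0,2,0,1,0,0,1,2,5,0,2,2,0,0,0,0,0,2,3,2,0,0,0,0]
Step 17: insert h at [4, 9, 12] -> counters=[0,0,0,1,2,0,0,2,0,2,0,0,2,2,5,0,2,2,0,0,0,0,0,2,3,2,0,0,0,0]
Step 18: insert q at [17, 23, 24] -> counters=[0,0,0,1,2,0,0,2,0,2,0,0,2,2,5,0,2,3,0,0,0,0,0,3,4,2,0,0,0,0]
Step 19: insert wd at [7, 14, 16] -> counters=[0,0,0,1,2,0,0,3,0,2,0,0,2,2,6,0,3,3,0,0,0,0,0,3,4,2,0,0,0,0]
Final counters=[0,0,0,1,2,0,0,3,0,2,0,0,2,2,6,0,3,3,0,0,0,0,0,3,4,2,0,0,0,0] -> 12 nonzero

Answer: 12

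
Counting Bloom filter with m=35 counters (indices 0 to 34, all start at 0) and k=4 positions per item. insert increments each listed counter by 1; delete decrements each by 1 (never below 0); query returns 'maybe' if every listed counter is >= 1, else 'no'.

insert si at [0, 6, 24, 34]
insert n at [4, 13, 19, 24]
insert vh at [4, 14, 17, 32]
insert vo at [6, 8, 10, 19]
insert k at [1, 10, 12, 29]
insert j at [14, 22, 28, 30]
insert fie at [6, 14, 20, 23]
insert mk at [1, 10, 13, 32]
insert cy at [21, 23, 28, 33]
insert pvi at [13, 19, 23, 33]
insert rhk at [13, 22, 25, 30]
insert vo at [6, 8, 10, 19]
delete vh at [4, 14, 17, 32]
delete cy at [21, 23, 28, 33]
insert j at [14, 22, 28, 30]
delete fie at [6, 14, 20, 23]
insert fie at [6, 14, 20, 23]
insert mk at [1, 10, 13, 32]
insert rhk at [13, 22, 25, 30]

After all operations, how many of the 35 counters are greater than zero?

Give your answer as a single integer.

Step 1: insert si at [0, 6, 24, 34] -> counters=[1,0,0,0,0,0,1,0,0,0,0,0,0,0,0,0,0,0,0,0,0,0,0,0,1,0,0,0,0,0,0,0,0,0,1]
Step 2: insert n at [4, 13, 19, 24] -> counters=[1,0,0,0,1,0,1,0,0,0,0,0,0,1,0,0,0,0,0,1,0,0,0,0,2,0,0,0,0,0,0,0,0,0,1]
Step 3: insert vh at [4, 14, 17, 32] -> counters=[1,0,0,0,2,0,1,0,0,0,0,0,0,1,1,0,0,1,0,1,0,0,0,0,2,0,0,0,0,0,0,0,1,0,1]
Step 4: insert vo at [6, 8, 10, 19] -> counters=[1,0,0,0,2,0,2,0,1,0,1,0,0,1,1,0,0,1,0,2,0,0,0,0,2,0,0,0,0,0,0,0,1,0,1]
Step 5: insert k at [1, 10, 12, 29] -> counters=[1,1,0,0,2,0,2,0,1,0,2,0,1,1,1,0,0,1,0,2,0,0,0,0,2,0,0,0,0,1,0,0,1,0,1]
Step 6: insert j at [14, 22, 28, 30] -> counters=[1,1,0,0,2,0,2,0,1,0,2,0,1,1,2,0,0,1,0,2,0,0,1,0,2,0,0,0,1,1,1,0,1,0,1]
Step 7: insert fie at [6, 14, 20, 23] -> counters=[1,1,0,0,2,0,3,0,1,0,2,0,1,1,3,0,0,1,0,2,1,0,1,1,2,0,0,0,1,1,1,0,1,0,1]
Step 8: insert mk at [1, 10, 13, 32] -> counters=[1,2,0,0,2,0,3,0,1,0,3,0,1,2,3,0,0,1,0,2,1,0,1,1,2,0,0,0,1,1,1,0,2,0,1]
Step 9: insert cy at [21, 23, 28, 33] -> counters=[1,2,0,0,2,0,3,0,1,0,3,0,1,2,3,0,0,1,0,2,1,1,1,2,2,0,0,0,2,1,1,0,2,1,1]
Step 10: insert pvi at [13, 19, 23, 33] -> counters=[1,2,0,0,2,0,3,0,1,0,3,0,1,3,3,0,0,1,0,3,1,1,1,3,2,0,0,0,2,1,1,0,2,2,1]
Step 11: insert rhk at [13, 22, 25, 30] -> counters=[1,2,0,0,2,0,3,0,1,0,3,0,1,4,3,0,0,1,0,3,1,1,2,3,2,1,0,0,2,1,2,0,2,2,1]
Step 12: insert vo at [6, 8, 10, 19] -> counters=[1,2,0,0,2,0,4,0,2,0,4,0,1,4,3,0,0,1,0,4,1,1,2,3,2,1,0,0,2,1,2,0,2,2,1]
Step 13: delete vh at [4, 14, 17, 32] -> counters=[1,2,0,0,1,0,4,0,2,0,4,0,1,4,2,0,0,0,0,4,1,1,2,3,2,1,0,0,2,1,2,0,1,2,1]
Step 14: delete cy at [21, 23, 28, 33] -> counters=[1,2,0,0,1,0,4,0,2,0,4,0,1,4,2,0,0,0,0,4,1,0,2,2,2,1,0,0,1,1,2,0,1,1,1]
Step 15: insert j at [14, 22, 28, 30] -> counters=[1,2,0,0,1,0,4,0,2,0,4,0,1,4,3,0,0,0,0,4,1,0,3,2,2,1,0,0,2,1,3,0,1,1,1]
Step 16: delete fie at [6, 14, 20, 23] -> counters=[1,2,0,0,1,0,3,0,2,0,4,0,1,4,2,0,0,0,0,4,0,0,3,1,2,1,0,0,2,1,3,0,1,1,1]
Step 17: insert fie at [6, 14, 20, 23] -> counters=[1,2,0,0,1,0,4,0,2,0,4,0,1,4,3,0,0,0,0,4,1,0,3,2,2,1,0,0,2,1,3,0,1,1,1]
Step 18: insert mk at [1, 10, 13, 32] -> counters=[1,3,0,0,1,0,4,0,2,0,5,0,1,5,3,0,0,0,0,4,1,0,3,2,2,1,0,0,2,1,3,0,2,1,1]
Step 19: insert rhk at [13, 22, 25, 30] -> counters=[1,3,0,0,1,0,4,0,2,0,5,0,1,6,3,0,0,0,0,4,1,0,4,2,2,2,0,0,2,1,4,0,2,1,1]
Final counters=[1,3,0,0,1,0,4,0,2,0,5,0,1,6,3,0,0,0,0,4,1,0,4,2,2,2,0,0,2,1,4,0,2,1,1] -> 21 nonzero

Answer: 21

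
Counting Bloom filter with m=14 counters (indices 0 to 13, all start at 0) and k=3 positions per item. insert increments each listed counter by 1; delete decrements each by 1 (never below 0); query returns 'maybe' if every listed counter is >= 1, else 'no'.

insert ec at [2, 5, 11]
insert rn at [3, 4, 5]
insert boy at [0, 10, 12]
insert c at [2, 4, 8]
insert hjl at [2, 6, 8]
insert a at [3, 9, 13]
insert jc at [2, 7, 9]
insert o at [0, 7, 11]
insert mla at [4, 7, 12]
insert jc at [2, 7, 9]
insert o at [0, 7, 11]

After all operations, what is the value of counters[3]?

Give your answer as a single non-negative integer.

Answer: 2

Derivation:
Step 1: insert ec at [2, 5, 11] -> counters=[0,0,1,0,0,1,0,0,0,0,0,1,0,0]
Step 2: insert rn at [3, 4, 5] -> counters=[0,0,1,1,1,2,0,0,0,0,0,1,0,0]
Step 3: insert boy at [0, 10, 12] -> counters=[1,0,1,1,1,2,0,0,0,0,1,1,1,0]
Step 4: insert c at [2, 4, 8] -> counters=[1,0,2,1,2,2,0,0,1,0,1,1,1,0]
Step 5: insert hjl at [2, 6, 8] -> counters=[1,0,3,1,2,2,1,0,2,0,1,1,1,0]
Step 6: insert a at [3, 9, 13] -> counters=[1,0,3,2,2,2,1,0,2,1,1,1,1,1]
Step 7: insert jc at [2, 7, 9] -> counters=[1,0,4,2,2,2,1,1,2,2,1,1,1,1]
Step 8: insert o at [0, 7, 11] -> counters=[2,0,4,2,2,2,1,2,2,2,1,2,1,1]
Step 9: insert mla at [4, 7, 12] -> counters=[2,0,4,2,3,2,1,3,2,2,1,2,2,1]
Step 10: insert jc at [2, 7, 9] -> counters=[2,0,5,2,3,2,1,4,2,3,1,2,2,1]
Step 11: insert o at [0, 7, 11] -> counters=[3,0,5,2,3,2,1,5,2,3,1,3,2,1]
Final counters=[3,0,5,2,3,2,1,5,2,3,1,3,2,1] -> counters[3]=2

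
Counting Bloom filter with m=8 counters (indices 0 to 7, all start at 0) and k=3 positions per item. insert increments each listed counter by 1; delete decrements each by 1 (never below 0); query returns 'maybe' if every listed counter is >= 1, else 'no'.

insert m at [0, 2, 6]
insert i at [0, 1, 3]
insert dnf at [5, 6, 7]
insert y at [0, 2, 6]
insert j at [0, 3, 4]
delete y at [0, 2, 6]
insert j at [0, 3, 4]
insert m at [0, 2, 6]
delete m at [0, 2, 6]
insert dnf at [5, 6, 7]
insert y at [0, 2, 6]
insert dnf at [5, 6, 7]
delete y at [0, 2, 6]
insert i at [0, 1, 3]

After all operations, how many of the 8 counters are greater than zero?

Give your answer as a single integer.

Answer: 8

Derivation:
Step 1: insert m at [0, 2, 6] -> counters=[1,0,1,0,0,0,1,0]
Step 2: insert i at [0, 1, 3] -> counters=[2,1,1,1,0,0,1,0]
Step 3: insert dnf at [5, 6, 7] -> counters=[2,1,1,1,0,1,2,1]
Step 4: insert y at [0, 2, 6] -> counters=[3,1,2,1,0,1,3,1]
Step 5: insert j at [0, 3, 4] -> counters=[4,1,2,2,1,1,3,1]
Step 6: delete y at [0, 2, 6] -> counters=[3,1,1,2,1,1,2,1]
Step 7: insert j at [0, 3, 4] -> counters=[4,1,1,3,2,1,2,1]
Step 8: insert m at [0, 2, 6] -> counters=[5,1,2,3,2,1,3,1]
Step 9: delete m at [0, 2, 6] -> counters=[4,1,1,3,2,1,2,1]
Step 10: insert dnf at [5, 6, 7] -> counters=[4,1,1,3,2,2,3,2]
Step 11: insert y at [0, 2, 6] -> counters=[5,1,2,3,2,2,4,2]
Step 12: insert dnf at [5, 6, 7] -> counters=[5,1,2,3,2,3,5,3]
Step 13: delete y at [0, 2, 6] -> counters=[4,1,1,3,2,3,4,3]
Step 14: insert i at [0, 1, 3] -> counters=[5,2,1,4,2,3,4,3]
Final counters=[5,2,1,4,2,3,4,3] -> 8 nonzero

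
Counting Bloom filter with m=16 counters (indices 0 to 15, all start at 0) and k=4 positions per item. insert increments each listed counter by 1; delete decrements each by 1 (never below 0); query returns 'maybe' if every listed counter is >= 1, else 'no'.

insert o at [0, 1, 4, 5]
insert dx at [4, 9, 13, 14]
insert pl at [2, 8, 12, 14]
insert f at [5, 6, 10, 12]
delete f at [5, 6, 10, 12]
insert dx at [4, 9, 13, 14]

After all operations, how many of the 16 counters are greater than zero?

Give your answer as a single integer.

Answer: 10

Derivation:
Step 1: insert o at [0, 1, 4, 5] -> counters=[1,1,0,0,1,1,0,0,0,0,0,0,0,0,0,0]
Step 2: insert dx at [4, 9, 13, 14] -> counters=[1,1,0,0,2,1,0,0,0,1,0,0,0,1,1,0]
Step 3: insert pl at [2, 8, 12, 14] -> counters=[1,1,1,0,2,1,0,0,1,1,0,0,1,1,2,0]
Step 4: insert f at [5, 6, 10, 12] -> counters=[1,1,1,0,2,2,1,0,1,1,1,0,2,1,2,0]
Step 5: delete f at [5, 6, 10, 12] -> counters=[1,1,1,0,2,1,0,0,1,1,0,0,1,1,2,0]
Step 6: insert dx at [4, 9, 13, 14] -> counters=[1,1,1,0,3,1,0,0,1,2,0,0,1,2,3,0]
Final counters=[1,1,1,0,3,1,0,0,1,2,0,0,1,2,3,0] -> 10 nonzero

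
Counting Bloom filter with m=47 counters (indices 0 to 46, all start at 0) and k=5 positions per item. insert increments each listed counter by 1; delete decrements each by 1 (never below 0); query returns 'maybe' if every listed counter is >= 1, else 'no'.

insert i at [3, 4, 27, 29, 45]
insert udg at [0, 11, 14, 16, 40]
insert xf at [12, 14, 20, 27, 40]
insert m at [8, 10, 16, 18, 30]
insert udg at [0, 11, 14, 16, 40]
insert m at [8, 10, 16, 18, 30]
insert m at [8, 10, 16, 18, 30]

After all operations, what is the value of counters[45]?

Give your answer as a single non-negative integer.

Answer: 1

Derivation:
Step 1: insert i at [3, 4, 27, 29, 45] -> counters=[0,0,0,1,1,0,0,0,0,0,0,0,0,0,0,0,0,0,0,0,0,0,0,0,0,0,0,1,0,1,0,0,0,0,0,0,0,0,0,0,0,0,0,0,0,1,0]
Step 2: insert udg at [0, 11, 14, 16, 40] -> counters=[1,0,0,1,1,0,0,0,0,0,0,1,0,0,1,0,1,0,0,0,0,0,0,0,0,0,0,1,0,1,0,0,0,0,0,0,0,0,0,0,1,0,0,0,0,1,0]
Step 3: insert xf at [12, 14, 20, 27, 40] -> counters=[1,0,0,1,1,0,0,0,0,0,0,1,1,0,2,0,1,0,0,0,1,0,0,0,0,0,0,2,0,1,0,0,0,0,0,0,0,0,0,0,2,0,0,0,0,1,0]
Step 4: insert m at [8, 10, 16, 18, 30] -> counters=[1,0,0,1,1,0,0,0,1,0,1,1,1,0,2,0,2,0,1,0,1,0,0,0,0,0,0,2,0,1,1,0,0,0,0,0,0,0,0,0,2,0,0,0,0,1,0]
Step 5: insert udg at [0, 11, 14, 16, 40] -> counters=[2,0,0,1,1,0,0,0,1,0,1,2,1,0,3,0,3,0,1,0,1,0,0,0,0,0,0,2,0,1,1,0,0,0,0,0,0,0,0,0,3,0,0,0,0,1,0]
Step 6: insert m at [8, 10, 16, 18, 30] -> counters=[2,0,0,1,1,0,0,0,2,0,2,2,1,0,3,0,4,0,2,0,1,0,0,0,0,0,0,2,0,1,2,0,0,0,0,0,0,0,0,0,3,0,0,0,0,1,0]
Step 7: insert m at [8, 10, 16, 18, 30] -> counters=[2,0,0,1,1,0,0,0,3,0,3,2,1,0,3,0,5,0,3,0,1,0,0,0,0,0,0,2,0,1,3,0,0,0,0,0,0,0,0,0,3,0,0,0,0,1,0]
Final counters=[2,0,0,1,1,0,0,0,3,0,3,2,1,0,3,0,5,0,3,0,1,0,0,0,0,0,0,2,0,1,3,0,0,0,0,0,0,0,0,0,3,0,0,0,0,1,0] -> counters[45]=1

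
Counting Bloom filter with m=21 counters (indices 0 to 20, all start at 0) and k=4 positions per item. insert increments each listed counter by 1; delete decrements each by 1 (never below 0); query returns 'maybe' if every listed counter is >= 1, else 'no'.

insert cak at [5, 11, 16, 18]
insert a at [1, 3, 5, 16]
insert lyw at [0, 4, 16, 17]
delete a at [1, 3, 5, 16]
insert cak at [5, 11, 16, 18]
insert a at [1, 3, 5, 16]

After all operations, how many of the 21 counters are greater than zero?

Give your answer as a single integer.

Answer: 9

Derivation:
Step 1: insert cak at [5, 11, 16, 18] -> counters=[0,0,0,0,0,1,0,0,0,0,0,1,0,0,0,0,1,0,1,0,0]
Step 2: insert a at [1, 3, 5, 16] -> counters=[0,1,0,1,0,2,0,0,0,0,0,1,0,0,0,0,2,0,1,0,0]
Step 3: insert lyw at [0, 4, 16, 17] -> counters=[1,1,0,1,1,2,0,0,0,0,0,1,0,0,0,0,3,1,1,0,0]
Step 4: delete a at [1, 3, 5, 16] -> counters=[1,0,0,0,1,1,0,0,0,0,0,1,0,0,0,0,2,1,1,0,0]
Step 5: insert cak at [5, 11, 16, 18] -> counters=[1,0,0,0,1,2,0,0,0,0,0,2,0,0,0,0,3,1,2,0,0]
Step 6: insert a at [1, 3, 5, 16] -> counters=[1,1,0,1,1,3,0,0,0,0,0,2,0,0,0,0,4,1,2,0,0]
Final counters=[1,1,0,1,1,3,0,0,0,0,0,2,0,0,0,0,4,1,2,0,0] -> 9 nonzero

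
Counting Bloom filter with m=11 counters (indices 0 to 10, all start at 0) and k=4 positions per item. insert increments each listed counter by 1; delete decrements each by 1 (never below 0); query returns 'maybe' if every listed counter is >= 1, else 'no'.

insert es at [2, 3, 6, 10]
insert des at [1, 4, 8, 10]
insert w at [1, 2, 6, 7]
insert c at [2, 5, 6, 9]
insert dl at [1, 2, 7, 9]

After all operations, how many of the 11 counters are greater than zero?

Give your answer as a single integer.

Answer: 10

Derivation:
Step 1: insert es at [2, 3, 6, 10] -> counters=[0,0,1,1,0,0,1,0,0,0,1]
Step 2: insert des at [1, 4, 8, 10] -> counters=[0,1,1,1,1,0,1,0,1,0,2]
Step 3: insert w at [1, 2, 6, 7] -> counters=[0,2,2,1,1,0,2,1,1,0,2]
Step 4: insert c at [2, 5, 6, 9] -> counters=[0,2,3,1,1,1,3,1,1,1,2]
Step 5: insert dl at [1, 2, 7, 9] -> counters=[0,3,4,1,1,1,3,2,1,2,2]
Final counters=[0,3,4,1,1,1,3,2,1,2,2] -> 10 nonzero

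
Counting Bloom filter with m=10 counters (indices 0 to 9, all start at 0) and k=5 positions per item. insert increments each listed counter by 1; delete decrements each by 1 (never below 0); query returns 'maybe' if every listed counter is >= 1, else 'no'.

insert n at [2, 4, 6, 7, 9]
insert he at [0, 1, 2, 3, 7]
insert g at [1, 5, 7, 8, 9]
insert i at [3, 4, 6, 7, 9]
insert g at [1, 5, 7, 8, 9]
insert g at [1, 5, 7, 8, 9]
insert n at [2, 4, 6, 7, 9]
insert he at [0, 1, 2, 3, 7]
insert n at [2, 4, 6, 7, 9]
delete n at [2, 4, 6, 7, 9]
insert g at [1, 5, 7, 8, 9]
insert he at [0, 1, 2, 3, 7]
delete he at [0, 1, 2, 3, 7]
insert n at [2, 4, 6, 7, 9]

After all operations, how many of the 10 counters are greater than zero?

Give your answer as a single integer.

Step 1: insert n at [2, 4, 6, 7, 9] -> counters=[0,0,1,0,1,0,1,1,0,1]
Step 2: insert he at [0, 1, 2, 3, 7] -> counters=[1,1,2,1,1,0,1,2,0,1]
Step 3: insert g at [1, 5, 7, 8, 9] -> counters=[1,2,2,1,1,1,1,3,1,2]
Step 4: insert i at [3, 4, 6, 7, 9] -> counters=[1,2,2,2,2,1,2,4,1,3]
Step 5: insert g at [1, 5, 7, 8, 9] -> counters=[1,3,2,2,2,2,2,5,2,4]
Step 6: insert g at [1, 5, 7, 8, 9] -> counters=[1,4,2,2,2,3,2,6,3,5]
Step 7: insert n at [2, 4, 6, 7, 9] -> counters=[1,4,3,2,3,3,3,7,3,6]
Step 8: insert he at [0, 1, 2, 3, 7] -> counters=[2,5,4,3,3,3,3,8,3,6]
Step 9: insert n at [2, 4, 6, 7, 9] -> counters=[2,5,5,3,4,3,4,9,3,7]
Step 10: delete n at [2, 4, 6, 7, 9] -> counters=[2,5,4,3,3,3,3,8,3,6]
Step 11: insert g at [1, 5, 7, 8, 9] -> counters=[2,6,4,3,3,4,3,9,4,7]
Step 12: insert he at [0, 1, 2, 3, 7] -> counters=[3,7,5,4,3,4,3,10,4,7]
Step 13: delete he at [0, 1, 2, 3, 7] -> counters=[2,6,4,3,3,4,3,9,4,7]
Step 14: insert n at [2, 4, 6, 7, 9] -> counters=[2,6,5,3,4,4,4,10,4,8]
Final counters=[2,6,5,3,4,4,4,10,4,8] -> 10 nonzero

Answer: 10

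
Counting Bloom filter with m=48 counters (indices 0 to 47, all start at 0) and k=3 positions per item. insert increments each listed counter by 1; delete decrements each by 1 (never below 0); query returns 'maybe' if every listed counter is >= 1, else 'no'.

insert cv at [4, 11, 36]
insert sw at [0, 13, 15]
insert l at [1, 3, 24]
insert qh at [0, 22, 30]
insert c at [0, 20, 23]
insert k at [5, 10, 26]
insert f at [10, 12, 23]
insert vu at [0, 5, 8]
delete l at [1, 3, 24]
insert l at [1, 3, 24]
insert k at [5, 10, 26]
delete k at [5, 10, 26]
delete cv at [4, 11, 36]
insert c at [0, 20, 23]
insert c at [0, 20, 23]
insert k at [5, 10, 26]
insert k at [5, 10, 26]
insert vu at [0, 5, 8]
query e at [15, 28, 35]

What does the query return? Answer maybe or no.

Answer: no

Derivation:
Step 1: insert cv at [4, 11, 36] -> counters=[0,0,0,0,1,0,0,0,0,0,0,1,0,0,0,0,0,0,0,0,0,0,0,0,0,0,0,0,0,0,0,0,0,0,0,0,1,0,0,0,0,0,0,0,0,0,0,0]
Step 2: insert sw at [0, 13, 15] -> counters=[1,0,0,0,1,0,0,0,0,0,0,1,0,1,0,1,0,0,0,0,0,0,0,0,0,0,0,0,0,0,0,0,0,0,0,0,1,0,0,0,0,0,0,0,0,0,0,0]
Step 3: insert l at [1, 3, 24] -> counters=[1,1,0,1,1,0,0,0,0,0,0,1,0,1,0,1,0,0,0,0,0,0,0,0,1,0,0,0,0,0,0,0,0,0,0,0,1,0,0,0,0,0,0,0,0,0,0,0]
Step 4: insert qh at [0, 22, 30] -> counters=[2,1,0,1,1,0,0,0,0,0,0,1,0,1,0,1,0,0,0,0,0,0,1,0,1,0,0,0,0,0,1,0,0,0,0,0,1,0,0,0,0,0,0,0,0,0,0,0]
Step 5: insert c at [0, 20, 23] -> counters=[3,1,0,1,1,0,0,0,0,0,0,1,0,1,0,1,0,0,0,0,1,0,1,1,1,0,0,0,0,0,1,0,0,0,0,0,1,0,0,0,0,0,0,0,0,0,0,0]
Step 6: insert k at [5, 10, 26] -> counters=[3,1,0,1,1,1,0,0,0,0,1,1,0,1,0,1,0,0,0,0,1,0,1,1,1,0,1,0,0,0,1,0,0,0,0,0,1,0,0,0,0,0,0,0,0,0,0,0]
Step 7: insert f at [10, 12, 23] -> counters=[3,1,0,1,1,1,0,0,0,0,2,1,1,1,0,1,0,0,0,0,1,0,1,2,1,0,1,0,0,0,1,0,0,0,0,0,1,0,0,0,0,0,0,0,0,0,0,0]
Step 8: insert vu at [0, 5, 8] -> counters=[4,1,0,1,1,2,0,0,1,0,2,1,1,1,0,1,0,0,0,0,1,0,1,2,1,0,1,0,0,0,1,0,0,0,0,0,1,0,0,0,0,0,0,0,0,0,0,0]
Step 9: delete l at [1, 3, 24] -> counters=[4,0,0,0,1,2,0,0,1,0,2,1,1,1,0,1,0,0,0,0,1,0,1,2,0,0,1,0,0,0,1,0,0,0,0,0,1,0,0,0,0,0,0,0,0,0,0,0]
Step 10: insert l at [1, 3, 24] -> counters=[4,1,0,1,1,2,0,0,1,0,2,1,1,1,0,1,0,0,0,0,1,0,1,2,1,0,1,0,0,0,1,0,0,0,0,0,1,0,0,0,0,0,0,0,0,0,0,0]
Step 11: insert k at [5, 10, 26] -> counters=[4,1,0,1,1,3,0,0,1,0,3,1,1,1,0,1,0,0,0,0,1,0,1,2,1,0,2,0,0,0,1,0,0,0,0,0,1,0,0,0,0,0,0,0,0,0,0,0]
Step 12: delete k at [5, 10, 26] -> counters=[4,1,0,1,1,2,0,0,1,0,2,1,1,1,0,1,0,0,0,0,1,0,1,2,1,0,1,0,0,0,1,0,0,0,0,0,1,0,0,0,0,0,0,0,0,0,0,0]
Step 13: delete cv at [4, 11, 36] -> counters=[4,1,0,1,0,2,0,0,1,0,2,0,1,1,0,1,0,0,0,0,1,0,1,2,1,0,1,0,0,0,1,0,0,0,0,0,0,0,0,0,0,0,0,0,0,0,0,0]
Step 14: insert c at [0, 20, 23] -> counters=[5,1,0,1,0,2,0,0,1,0,2,0,1,1,0,1,0,0,0,0,2,0,1,3,1,0,1,0,0,0,1,0,0,0,0,0,0,0,0,0,0,0,0,0,0,0,0,0]
Step 15: insert c at [0, 20, 23] -> counters=[6,1,0,1,0,2,0,0,1,0,2,0,1,1,0,1,0,0,0,0,3,0,1,4,1,0,1,0,0,0,1,0,0,0,0,0,0,0,0,0,0,0,0,0,0,0,0,0]
Step 16: insert k at [5, 10, 26] -> counters=[6,1,0,1,0,3,0,0,1,0,3,0,1,1,0,1,0,0,0,0,3,0,1,4,1,0,2,0,0,0,1,0,0,0,0,0,0,0,0,0,0,0,0,0,0,0,0,0]
Step 17: insert k at [5, 10, 26] -> counters=[6,1,0,1,0,4,0,0,1,0,4,0,1,1,0,1,0,0,0,0,3,0,1,4,1,0,3,0,0,0,1,0,0,0,0,0,0,0,0,0,0,0,0,0,0,0,0,0]
Step 18: insert vu at [0, 5, 8] -> counters=[7,1,0,1,0,5,0,0,2,0,4,0,1,1,0,1,0,0,0,0,3,0,1,4,1,0,3,0,0,0,1,0,0,0,0,0,0,0,0,0,0,0,0,0,0,0,0,0]
Query e: check counters[15]=1 counters[28]=0 counters[35]=0 -> no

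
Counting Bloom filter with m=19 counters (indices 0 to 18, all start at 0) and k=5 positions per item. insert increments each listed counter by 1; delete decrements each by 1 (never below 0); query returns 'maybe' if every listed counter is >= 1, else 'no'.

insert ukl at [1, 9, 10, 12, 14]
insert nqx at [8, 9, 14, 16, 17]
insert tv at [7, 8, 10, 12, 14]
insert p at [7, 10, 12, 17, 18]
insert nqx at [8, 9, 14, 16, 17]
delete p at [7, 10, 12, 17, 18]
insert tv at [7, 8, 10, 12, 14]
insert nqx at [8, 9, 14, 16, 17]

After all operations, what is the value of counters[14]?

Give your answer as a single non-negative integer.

Answer: 6

Derivation:
Step 1: insert ukl at [1, 9, 10, 12, 14] -> counters=[0,1,0,0,0,0,0,0,0,1,1,0,1,0,1,0,0,0,0]
Step 2: insert nqx at [8, 9, 14, 16, 17] -> counters=[0,1,0,0,0,0,0,0,1,2,1,0,1,0,2,0,1,1,0]
Step 3: insert tv at [7, 8, 10, 12, 14] -> counters=[0,1,0,0,0,0,0,1,2,2,2,0,2,0,3,0,1,1,0]
Step 4: insert p at [7, 10, 12, 17, 18] -> counters=[0,1,0,0,0,0,0,2,2,2,3,0,3,0,3,0,1,2,1]
Step 5: insert nqx at [8, 9, 14, 16, 17] -> counters=[0,1,0,0,0,0,0,2,3,3,3,0,3,0,4,0,2,3,1]
Step 6: delete p at [7, 10, 12, 17, 18] -> counters=[0,1,0,0,0,0,0,1,3,3,2,0,2,0,4,0,2,2,0]
Step 7: insert tv at [7, 8, 10, 12, 14] -> counters=[0,1,0,0,0,0,0,2,4,3,3,0,3,0,5,0,2,2,0]
Step 8: insert nqx at [8, 9, 14, 16, 17] -> counters=[0,1,0,0,0,0,0,2,5,4,3,0,3,0,6,0,3,3,0]
Final counters=[0,1,0,0,0,0,0,2,5,4,3,0,3,0,6,0,3,3,0] -> counters[14]=6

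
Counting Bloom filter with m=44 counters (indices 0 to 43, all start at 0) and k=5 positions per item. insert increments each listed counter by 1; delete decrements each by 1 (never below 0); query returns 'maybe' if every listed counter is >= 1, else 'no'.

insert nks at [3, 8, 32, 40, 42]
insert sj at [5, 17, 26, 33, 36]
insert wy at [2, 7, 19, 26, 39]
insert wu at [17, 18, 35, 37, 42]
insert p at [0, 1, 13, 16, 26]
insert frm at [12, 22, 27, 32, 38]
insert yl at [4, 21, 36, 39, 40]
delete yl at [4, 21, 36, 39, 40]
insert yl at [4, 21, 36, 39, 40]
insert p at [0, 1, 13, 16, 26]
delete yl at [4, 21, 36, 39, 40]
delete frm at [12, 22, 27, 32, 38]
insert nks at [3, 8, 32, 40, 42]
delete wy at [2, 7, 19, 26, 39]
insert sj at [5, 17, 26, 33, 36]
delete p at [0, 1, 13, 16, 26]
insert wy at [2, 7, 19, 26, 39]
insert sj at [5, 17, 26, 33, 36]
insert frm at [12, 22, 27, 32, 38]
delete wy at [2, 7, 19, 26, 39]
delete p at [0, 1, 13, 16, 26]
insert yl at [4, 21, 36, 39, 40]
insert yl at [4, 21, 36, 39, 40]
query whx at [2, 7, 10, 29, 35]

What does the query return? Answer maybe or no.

Step 1: insert nks at [3, 8, 32, 40, 42] -> counters=[0,0,0,1,0,0,0,0,1,0,0,0,0,0,0,0,0,0,0,0,0,0,0,0,0,0,0,0,0,0,0,0,1,0,0,0,0,0,0,0,1,0,1,0]
Step 2: insert sj at [5, 17, 26, 33, 36] -> counters=[0,0,0,1,0,1,0,0,1,0,0,0,0,0,0,0,0,1,0,0,0,0,0,0,0,0,1,0,0,0,0,0,1,1,0,0,1,0,0,0,1,0,1,0]
Step 3: insert wy at [2, 7, 19, 26, 39] -> counters=[0,0,1,1,0,1,0,1,1,0,0,0,0,0,0,0,0,1,0,1,0,0,0,0,0,0,2,0,0,0,0,0,1,1,0,0,1,0,0,1,1,0,1,0]
Step 4: insert wu at [17, 18, 35, 37, 42] -> counters=[0,0,1,1,0,1,0,1,1,0,0,0,0,0,0,0,0,2,1,1,0,0,0,0,0,0,2,0,0,0,0,0,1,1,0,1,1,1,0,1,1,0,2,0]
Step 5: insert p at [0, 1, 13, 16, 26] -> counters=[1,1,1,1,0,1,0,1,1,0,0,0,0,1,0,0,1,2,1,1,0,0,0,0,0,0,3,0,0,0,0,0,1,1,0,1,1,1,0,1,1,0,2,0]
Step 6: insert frm at [12, 22, 27, 32, 38] -> counters=[1,1,1,1,0,1,0,1,1,0,0,0,1,1,0,0,1,2,1,1,0,0,1,0,0,0,3,1,0,0,0,0,2,1,0,1,1,1,1,1,1,0,2,0]
Step 7: insert yl at [4, 21, 36, 39, 40] -> counters=[1,1,1,1,1,1,0,1,1,0,0,0,1,1,0,0,1,2,1,1,0,1,1,0,0,0,3,1,0,0,0,0,2,1,0,1,2,1,1,2,2,0,2,0]
Step 8: delete yl at [4, 21, 36, 39, 40] -> counters=[1,1,1,1,0,1,0,1,1,0,0,0,1,1,0,0,1,2,1,1,0,0,1,0,0,0,3,1,0,0,0,0,2,1,0,1,1,1,1,1,1,0,2,0]
Step 9: insert yl at [4, 21, 36, 39, 40] -> counters=[1,1,1,1,1,1,0,1,1,0,0,0,1,1,0,0,1,2,1,1,0,1,1,0,0,0,3,1,0,0,0,0,2,1,0,1,2,1,1,2,2,0,2,0]
Step 10: insert p at [0, 1, 13, 16, 26] -> counters=[2,2,1,1,1,1,0,1,1,0,0,0,1,2,0,0,2,2,1,1,0,1,1,0,0,0,4,1,0,0,0,0,2,1,0,1,2,1,1,2,2,0,2,0]
Step 11: delete yl at [4, 21, 36, 39, 40] -> counters=[2,2,1,1,0,1,0,1,1,0,0,0,1,2,0,0,2,2,1,1,0,0,1,0,0,0,4,1,0,0,0,0,2,1,0,1,1,1,1,1,1,0,2,0]
Step 12: delete frm at [12, 22, 27, 32, 38] -> counters=[2,2,1,1,0,1,0,1,1,0,0,0,0,2,0,0,2,2,1,1,0,0,0,0,0,0,4,0,0,0,0,0,1,1,0,1,1,1,0,1,1,0,2,0]
Step 13: insert nks at [3, 8, 32, 40, 42] -> counters=[2,2,1,2,0,1,0,1,2,0,0,0,0,2,0,0,2,2,1,1,0,0,0,0,0,0,4,0,0,0,0,0,2,1,0,1,1,1,0,1,2,0,3,0]
Step 14: delete wy at [2, 7, 19, 26, 39] -> counters=[2,2,0,2,0,1,0,0,2,0,0,0,0,2,0,0,2,2,1,0,0,0,0,0,0,0,3,0,0,0,0,0,2,1,0,1,1,1,0,0,2,0,3,0]
Step 15: insert sj at [5, 17, 26, 33, 36] -> counters=[2,2,0,2,0,2,0,0,2,0,0,0,0,2,0,0,2,3,1,0,0,0,0,0,0,0,4,0,0,0,0,0,2,2,0,1,2,1,0,0,2,0,3,0]
Step 16: delete p at [0, 1, 13, 16, 26] -> counters=[1,1,0,2,0,2,0,0,2,0,0,0,0,1,0,0,1,3,1,0,0,0,0,0,0,0,3,0,0,0,0,0,2,2,0,1,2,1,0,0,2,0,3,0]
Step 17: insert wy at [2, 7, 19, 26, 39] -> counters=[1,1,1,2,0,2,0,1,2,0,0,0,0,1,0,0,1,3,1,1,0,0,0,0,0,0,4,0,0,0,0,0,2,2,0,1,2,1,0,1,2,0,3,0]
Step 18: insert sj at [5, 17, 26, 33, 36] -> counters=[1,1,1,2,0,3,0,1,2,0,0,0,0,1,0,0,1,4,1,1,0,0,0,0,0,0,5,0,0,0,0,0,2,3,0,1,3,1,0,1,2,0,3,0]
Step 19: insert frm at [12, 22, 27, 32, 38] -> counters=[1,1,1,2,0,3,0,1,2,0,0,0,1,1,0,0,1,4,1,1,0,0,1,0,0,0,5,1,0,0,0,0,3,3,0,1,3,1,1,1,2,0,3,0]
Step 20: delete wy at [2, 7, 19, 26, 39] -> counters=[1,1,0,2,0,3,0,0,2,0,0,0,1,1,0,0,1,4,1,0,0,0,1,0,0,0,4,1,0,0,0,0,3,3,0,1,3,1,1,0,2,0,3,0]
Step 21: delete p at [0, 1, 13, 16, 26] -> counters=[0,0,0,2,0,3,0,0,2,0,0,0,1,0,0,0,0,4,1,0,0,0,1,0,0,0,3,1,0,0,0,0,3,3,0,1,3,1,1,0,2,0,3,0]
Step 22: insert yl at [4, 21, 36, 39, 40] -> counters=[0,0,0,2,1,3,0,0,2,0,0,0,1,0,0,0,0,4,1,0,0,1,1,0,0,0,3,1,0,0,0,0,3,3,0,1,4,1,1,1,3,0,3,0]
Step 23: insert yl at [4, 21, 36, 39, 40] -> counters=[0,0,0,2,2,3,0,0,2,0,0,0,1,0,0,0,0,4,1,0,0,2,1,0,0,0,3,1,0,0,0,0,3,3,0,1,5,1,1,2,4,0,3,0]
Query whx: check counters[2]=0 counters[7]=0 counters[10]=0 counters[29]=0 counters[35]=1 -> no

Answer: no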